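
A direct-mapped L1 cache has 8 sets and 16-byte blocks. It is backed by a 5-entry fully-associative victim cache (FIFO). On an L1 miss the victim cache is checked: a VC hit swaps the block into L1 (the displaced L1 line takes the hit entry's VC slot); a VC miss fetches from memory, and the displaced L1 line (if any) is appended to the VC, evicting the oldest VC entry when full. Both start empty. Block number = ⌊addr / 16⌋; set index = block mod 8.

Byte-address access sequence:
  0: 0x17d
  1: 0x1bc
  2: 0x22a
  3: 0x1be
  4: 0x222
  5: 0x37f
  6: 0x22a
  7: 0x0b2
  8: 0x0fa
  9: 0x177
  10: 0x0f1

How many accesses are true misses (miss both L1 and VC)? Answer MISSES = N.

#0 0x17d→b23/s7 MISS; vc=[]
#1 0x1bc→b27/s3 MISS; vc=[]
#2 0x22a→b34/s2 MISS; vc=[]
#3 0x1be→b27/s3 L1-HIT; vc=[]
#4 0x222→b34/s2 L1-HIT; vc=[]
#5 0x37f→b55/s7 MISS; vc=[23]
#6 0x22a→b34/s2 L1-HIT; vc=[23]
#7 0xb2→b11/s3 MISS; vc=[23,27]
#8 0xfa→b15/s7 MISS; vc=[23,27,55]
#9 0x177→b23/s7 VC-HIT; vc=[15,27,55]
#10 0xf1→b15/s7 VC-HIT; vc=[23,27,55]

MISSES = 6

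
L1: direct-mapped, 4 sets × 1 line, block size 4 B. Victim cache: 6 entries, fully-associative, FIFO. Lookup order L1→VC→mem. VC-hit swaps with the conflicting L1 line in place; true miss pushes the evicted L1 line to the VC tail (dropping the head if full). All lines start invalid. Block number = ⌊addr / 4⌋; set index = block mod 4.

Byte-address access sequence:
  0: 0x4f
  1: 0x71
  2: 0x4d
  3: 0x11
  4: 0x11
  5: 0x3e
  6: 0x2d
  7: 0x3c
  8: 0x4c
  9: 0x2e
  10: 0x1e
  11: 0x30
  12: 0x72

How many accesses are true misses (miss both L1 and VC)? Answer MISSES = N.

#0 0x4f→b19/s3 MISS; vc=[]
#1 0x71→b28/s0 MISS; vc=[]
#2 0x4d→b19/s3 L1-HIT; vc=[]
#3 0x11→b4/s0 MISS; vc=[28]
#4 0x11→b4/s0 L1-HIT; vc=[28]
#5 0x3e→b15/s3 MISS; vc=[28,19]
#6 0x2d→b11/s3 MISS; vc=[28,19,15]
#7 0x3c→b15/s3 VC-HIT; vc=[28,19,11]
#8 0x4c→b19/s3 VC-HIT; vc=[28,15,11]
#9 0x2e→b11/s3 VC-HIT; vc=[28,15,19]
#10 0x1e→b7/s3 MISS; vc=[28,15,19,11]
#11 0x30→b12/s0 MISS; vc=[28,15,19,11,4]
#12 0x72→b28/s0 VC-HIT; vc=[12,15,19,11,4]

MISSES = 7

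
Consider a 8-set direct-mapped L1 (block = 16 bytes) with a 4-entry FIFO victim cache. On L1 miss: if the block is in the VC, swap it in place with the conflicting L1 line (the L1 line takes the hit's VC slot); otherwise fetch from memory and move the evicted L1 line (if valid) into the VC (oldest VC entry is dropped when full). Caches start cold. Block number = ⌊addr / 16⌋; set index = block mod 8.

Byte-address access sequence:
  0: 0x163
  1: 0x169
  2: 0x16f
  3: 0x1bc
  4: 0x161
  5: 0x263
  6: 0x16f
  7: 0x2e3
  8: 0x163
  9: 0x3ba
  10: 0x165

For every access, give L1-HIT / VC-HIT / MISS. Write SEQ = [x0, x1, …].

SEQ = [MISS, L1-HIT, L1-HIT, MISS, L1-HIT, MISS, VC-HIT, MISS, VC-HIT, MISS, L1-HIT]

0: 0x163 (blk 22, set 6) → MISS  vc=[]
1: 0x169 (blk 22, set 6) → L1-HIT  vc=[]
2: 0x16f (blk 22, set 6) → L1-HIT  vc=[]
3: 0x1bc (blk 27, set 3) → MISS  vc=[]
4: 0x161 (blk 22, set 6) → L1-HIT  vc=[]
5: 0x263 (blk 38, set 6) → MISS  vc=[22]
6: 0x16f (blk 22, set 6) → VC-HIT  vc=[38]
7: 0x2e3 (blk 46, set 6) → MISS  vc=[38, 22]
8: 0x163 (blk 22, set 6) → VC-HIT  vc=[38, 46]
9: 0x3ba (blk 59, set 3) → MISS  vc=[38, 46, 27]
10: 0x165 (blk 22, set 6) → L1-HIT  vc=[38, 46, 27]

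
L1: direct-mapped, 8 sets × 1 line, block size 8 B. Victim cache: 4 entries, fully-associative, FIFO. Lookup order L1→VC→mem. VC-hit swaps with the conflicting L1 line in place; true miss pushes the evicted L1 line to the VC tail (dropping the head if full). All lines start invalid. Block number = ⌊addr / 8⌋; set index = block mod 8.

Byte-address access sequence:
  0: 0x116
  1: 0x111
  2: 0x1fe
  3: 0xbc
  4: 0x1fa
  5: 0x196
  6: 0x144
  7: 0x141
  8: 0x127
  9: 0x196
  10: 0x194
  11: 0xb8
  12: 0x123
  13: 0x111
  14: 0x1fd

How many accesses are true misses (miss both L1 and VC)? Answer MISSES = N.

0: 0x116 (blk 34, set 2) → MISS  vc=[]
1: 0x111 (blk 34, set 2) → L1-HIT  vc=[]
2: 0x1fe (blk 63, set 7) → MISS  vc=[]
3: 0xbc (blk 23, set 7) → MISS  vc=[63]
4: 0x1fa (blk 63, set 7) → VC-HIT  vc=[23]
5: 0x196 (blk 50, set 2) → MISS  vc=[23, 34]
6: 0x144 (blk 40, set 0) → MISS  vc=[23, 34]
7: 0x141 (blk 40, set 0) → L1-HIT  vc=[23, 34]
8: 0x127 (blk 36, set 4) → MISS  vc=[23, 34]
9: 0x196 (blk 50, set 2) → L1-HIT  vc=[23, 34]
10: 0x194 (blk 50, set 2) → L1-HIT  vc=[23, 34]
11: 0xb8 (blk 23, set 7) → VC-HIT  vc=[63, 34]
12: 0x123 (blk 36, set 4) → L1-HIT  vc=[63, 34]
13: 0x111 (blk 34, set 2) → VC-HIT  vc=[63, 50]
14: 0x1fd (blk 63, set 7) → VC-HIT  vc=[23, 50]

MISSES = 6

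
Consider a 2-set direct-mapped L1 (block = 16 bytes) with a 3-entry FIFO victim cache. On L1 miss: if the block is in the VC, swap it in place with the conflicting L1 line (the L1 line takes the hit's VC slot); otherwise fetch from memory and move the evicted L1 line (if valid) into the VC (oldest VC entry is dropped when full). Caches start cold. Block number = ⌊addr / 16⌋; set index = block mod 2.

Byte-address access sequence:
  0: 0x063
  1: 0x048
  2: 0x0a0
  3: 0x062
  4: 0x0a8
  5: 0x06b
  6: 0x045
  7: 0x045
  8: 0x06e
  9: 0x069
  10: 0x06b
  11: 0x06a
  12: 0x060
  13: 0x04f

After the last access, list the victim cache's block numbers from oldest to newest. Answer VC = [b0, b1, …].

VC = [10, 6]

#0 0x63→b6/s0 MISS; vc=[]
#1 0x48→b4/s0 MISS; vc=[6]
#2 0xa0→b10/s0 MISS; vc=[6,4]
#3 0x62→b6/s0 VC-HIT; vc=[10,4]
#4 0xa8→b10/s0 VC-HIT; vc=[6,4]
#5 0x6b→b6/s0 VC-HIT; vc=[10,4]
#6 0x45→b4/s0 VC-HIT; vc=[10,6]
#7 0x45→b4/s0 L1-HIT; vc=[10,6]
#8 0x6e→b6/s0 VC-HIT; vc=[10,4]
#9 0x69→b6/s0 L1-HIT; vc=[10,4]
#10 0x6b→b6/s0 L1-HIT; vc=[10,4]
#11 0x6a→b6/s0 L1-HIT; vc=[10,4]
#12 0x60→b6/s0 L1-HIT; vc=[10,4]
#13 0x4f→b4/s0 VC-HIT; vc=[10,6]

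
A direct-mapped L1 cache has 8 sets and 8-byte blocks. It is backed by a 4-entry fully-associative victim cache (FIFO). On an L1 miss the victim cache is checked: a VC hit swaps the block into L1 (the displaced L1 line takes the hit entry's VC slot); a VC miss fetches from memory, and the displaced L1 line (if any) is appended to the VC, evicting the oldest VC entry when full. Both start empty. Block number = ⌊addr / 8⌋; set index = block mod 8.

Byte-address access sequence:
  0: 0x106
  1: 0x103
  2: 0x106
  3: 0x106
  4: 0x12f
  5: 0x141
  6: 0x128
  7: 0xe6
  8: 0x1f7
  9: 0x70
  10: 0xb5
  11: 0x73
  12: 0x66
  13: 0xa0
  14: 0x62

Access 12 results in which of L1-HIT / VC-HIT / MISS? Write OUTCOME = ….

OUTCOME = MISS

  [0] addr=0x106 blk=32 s=0: MISS | VC []
  [1] addr=0x103 blk=32 s=0: L1-HIT | VC []
  [2] addr=0x106 blk=32 s=0: L1-HIT | VC []
  [3] addr=0x106 blk=32 s=0: L1-HIT | VC []
  [4] addr=0x12f blk=37 s=5: MISS | VC []
  [5] addr=0x141 blk=40 s=0: MISS | VC [32]
  [6] addr=0x128 blk=37 s=5: L1-HIT | VC [32]
  [7] addr=0xe6 blk=28 s=4: MISS | VC [32]
  [8] addr=0x1f7 blk=62 s=6: MISS | VC [32]
  [9] addr=0x70 blk=14 s=6: MISS | VC [32, 62]
  [10] addr=0xb5 blk=22 s=6: MISS | VC [32, 62, 14]
  [11] addr=0x73 blk=14 s=6: VC-HIT | VC [32, 62, 22]
  [12] addr=0x66 blk=12 s=4: MISS | VC [32, 62, 22, 28]
  [13] addr=0xa0 blk=20 s=4: MISS | VC [62, 22, 28, 12]
  [14] addr=0x62 blk=12 s=4: VC-HIT | VC [62, 22, 28, 20]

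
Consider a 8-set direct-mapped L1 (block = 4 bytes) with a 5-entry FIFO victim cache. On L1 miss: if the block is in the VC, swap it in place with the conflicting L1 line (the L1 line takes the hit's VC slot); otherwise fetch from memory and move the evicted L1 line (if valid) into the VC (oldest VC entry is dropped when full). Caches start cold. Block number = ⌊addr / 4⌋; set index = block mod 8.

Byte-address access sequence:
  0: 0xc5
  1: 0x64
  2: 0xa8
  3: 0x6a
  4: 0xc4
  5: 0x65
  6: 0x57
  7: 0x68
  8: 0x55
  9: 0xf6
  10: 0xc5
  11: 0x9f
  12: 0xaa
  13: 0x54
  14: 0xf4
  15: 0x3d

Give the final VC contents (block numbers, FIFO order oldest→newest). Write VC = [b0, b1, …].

VC = [25, 26, 21, 39]

  [0] addr=0xc5 blk=49 s=1: MISS | VC []
  [1] addr=0x64 blk=25 s=1: MISS | VC [49]
  [2] addr=0xa8 blk=42 s=2: MISS | VC [49]
  [3] addr=0x6a blk=26 s=2: MISS | VC [49, 42]
  [4] addr=0xc4 blk=49 s=1: VC-HIT | VC [25, 42]
  [5] addr=0x65 blk=25 s=1: VC-HIT | VC [49, 42]
  [6] addr=0x57 blk=21 s=5: MISS | VC [49, 42]
  [7] addr=0x68 blk=26 s=2: L1-HIT | VC [49, 42]
  [8] addr=0x55 blk=21 s=5: L1-HIT | VC [49, 42]
  [9] addr=0xf6 blk=61 s=5: MISS | VC [49, 42, 21]
  [10] addr=0xc5 blk=49 s=1: VC-HIT | VC [25, 42, 21]
  [11] addr=0x9f blk=39 s=7: MISS | VC [25, 42, 21]
  [12] addr=0xaa blk=42 s=2: VC-HIT | VC [25, 26, 21]
  [13] addr=0x54 blk=21 s=5: VC-HIT | VC [25, 26, 61]
  [14] addr=0xf4 blk=61 s=5: VC-HIT | VC [25, 26, 21]
  [15] addr=0x3d blk=15 s=7: MISS | VC [25, 26, 21, 39]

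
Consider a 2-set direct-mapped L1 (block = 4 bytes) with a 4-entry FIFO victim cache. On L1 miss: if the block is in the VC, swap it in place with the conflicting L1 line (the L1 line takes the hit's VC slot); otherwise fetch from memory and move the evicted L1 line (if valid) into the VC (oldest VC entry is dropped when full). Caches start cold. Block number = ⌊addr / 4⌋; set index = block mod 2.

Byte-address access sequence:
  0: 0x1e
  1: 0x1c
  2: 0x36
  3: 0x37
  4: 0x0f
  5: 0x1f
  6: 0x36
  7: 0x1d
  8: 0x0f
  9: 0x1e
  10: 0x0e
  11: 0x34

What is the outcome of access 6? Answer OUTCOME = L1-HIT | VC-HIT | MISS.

OUTCOME = VC-HIT

0: 0x1e (blk 7, set 1) → MISS  vc=[]
1: 0x1c (blk 7, set 1) → L1-HIT  vc=[]
2: 0x36 (blk 13, set 1) → MISS  vc=[7]
3: 0x37 (blk 13, set 1) → L1-HIT  vc=[7]
4: 0xf (blk 3, set 1) → MISS  vc=[7, 13]
5: 0x1f (blk 7, set 1) → VC-HIT  vc=[3, 13]
6: 0x36 (blk 13, set 1) → VC-HIT  vc=[3, 7]
7: 0x1d (blk 7, set 1) → VC-HIT  vc=[3, 13]
8: 0xf (blk 3, set 1) → VC-HIT  vc=[7, 13]
9: 0x1e (blk 7, set 1) → VC-HIT  vc=[3, 13]
10: 0xe (blk 3, set 1) → VC-HIT  vc=[7, 13]
11: 0x34 (blk 13, set 1) → VC-HIT  vc=[7, 3]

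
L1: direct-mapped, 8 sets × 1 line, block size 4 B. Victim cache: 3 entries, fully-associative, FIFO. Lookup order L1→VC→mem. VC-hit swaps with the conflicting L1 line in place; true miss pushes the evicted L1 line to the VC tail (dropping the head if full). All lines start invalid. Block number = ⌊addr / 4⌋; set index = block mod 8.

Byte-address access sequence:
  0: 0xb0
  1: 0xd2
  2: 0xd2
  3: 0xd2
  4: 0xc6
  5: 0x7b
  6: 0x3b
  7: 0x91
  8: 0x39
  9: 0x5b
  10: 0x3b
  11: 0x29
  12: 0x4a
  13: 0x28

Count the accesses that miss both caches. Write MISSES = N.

MISSES = 9

  [0] addr=0xb0 blk=44 s=4: MISS | VC []
  [1] addr=0xd2 blk=52 s=4: MISS | VC [44]
  [2] addr=0xd2 blk=52 s=4: L1-HIT | VC [44]
  [3] addr=0xd2 blk=52 s=4: L1-HIT | VC [44]
  [4] addr=0xc6 blk=49 s=1: MISS | VC [44]
  [5] addr=0x7b blk=30 s=6: MISS | VC [44]
  [6] addr=0x3b blk=14 s=6: MISS | VC [44, 30]
  [7] addr=0x91 blk=36 s=4: MISS | VC [44, 30, 52]
  [8] addr=0x39 blk=14 s=6: L1-HIT | VC [44, 30, 52]
  [9] addr=0x5b blk=22 s=6: MISS | VC [30, 52, 14]
  [10] addr=0x3b blk=14 s=6: VC-HIT | VC [30, 52, 22]
  [11] addr=0x29 blk=10 s=2: MISS | VC [30, 52, 22]
  [12] addr=0x4a blk=18 s=2: MISS | VC [52, 22, 10]
  [13] addr=0x28 blk=10 s=2: VC-HIT | VC [52, 22, 18]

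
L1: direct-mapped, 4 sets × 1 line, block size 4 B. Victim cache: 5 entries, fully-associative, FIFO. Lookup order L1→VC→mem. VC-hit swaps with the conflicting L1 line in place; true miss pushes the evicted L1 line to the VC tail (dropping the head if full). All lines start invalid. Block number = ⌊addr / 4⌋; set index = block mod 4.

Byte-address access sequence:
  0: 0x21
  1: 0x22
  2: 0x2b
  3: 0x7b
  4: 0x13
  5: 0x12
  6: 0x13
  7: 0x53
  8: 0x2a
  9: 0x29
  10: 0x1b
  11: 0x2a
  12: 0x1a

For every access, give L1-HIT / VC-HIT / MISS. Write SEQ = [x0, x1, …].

SEQ = [MISS, L1-HIT, MISS, MISS, MISS, L1-HIT, L1-HIT, MISS, VC-HIT, L1-HIT, MISS, VC-HIT, VC-HIT]

#0 0x21→b8/s0 MISS; vc=[]
#1 0x22→b8/s0 L1-HIT; vc=[]
#2 0x2b→b10/s2 MISS; vc=[]
#3 0x7b→b30/s2 MISS; vc=[10]
#4 0x13→b4/s0 MISS; vc=[10,8]
#5 0x12→b4/s0 L1-HIT; vc=[10,8]
#6 0x13→b4/s0 L1-HIT; vc=[10,8]
#7 0x53→b20/s0 MISS; vc=[10,8,4]
#8 0x2a→b10/s2 VC-HIT; vc=[30,8,4]
#9 0x29→b10/s2 L1-HIT; vc=[30,8,4]
#10 0x1b→b6/s2 MISS; vc=[30,8,4,10]
#11 0x2a→b10/s2 VC-HIT; vc=[30,8,4,6]
#12 0x1a→b6/s2 VC-HIT; vc=[30,8,4,10]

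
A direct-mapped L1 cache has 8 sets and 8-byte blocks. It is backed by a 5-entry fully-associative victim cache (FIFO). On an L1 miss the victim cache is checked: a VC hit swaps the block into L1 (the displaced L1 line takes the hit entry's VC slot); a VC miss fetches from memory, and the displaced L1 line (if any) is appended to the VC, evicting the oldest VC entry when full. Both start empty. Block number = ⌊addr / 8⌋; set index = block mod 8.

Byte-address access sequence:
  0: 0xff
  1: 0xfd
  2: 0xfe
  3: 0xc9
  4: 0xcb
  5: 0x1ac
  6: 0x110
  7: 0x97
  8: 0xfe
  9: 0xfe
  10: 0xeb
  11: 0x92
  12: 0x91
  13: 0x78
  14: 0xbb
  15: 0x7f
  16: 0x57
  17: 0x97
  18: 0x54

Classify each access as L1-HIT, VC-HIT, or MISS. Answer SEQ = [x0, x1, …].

#0 0xff→b31/s7 MISS; vc=[]
#1 0xfd→b31/s7 L1-HIT; vc=[]
#2 0xfe→b31/s7 L1-HIT; vc=[]
#3 0xc9→b25/s1 MISS; vc=[]
#4 0xcb→b25/s1 L1-HIT; vc=[]
#5 0x1ac→b53/s5 MISS; vc=[]
#6 0x110→b34/s2 MISS; vc=[]
#7 0x97→b18/s2 MISS; vc=[34]
#8 0xfe→b31/s7 L1-HIT; vc=[34]
#9 0xfe→b31/s7 L1-HIT; vc=[34]
#10 0xeb→b29/s5 MISS; vc=[34,53]
#11 0x92→b18/s2 L1-HIT; vc=[34,53]
#12 0x91→b18/s2 L1-HIT; vc=[34,53]
#13 0x78→b15/s7 MISS; vc=[34,53,31]
#14 0xbb→b23/s7 MISS; vc=[34,53,31,15]
#15 0x7f→b15/s7 VC-HIT; vc=[34,53,31,23]
#16 0x57→b10/s2 MISS; vc=[34,53,31,23,18]
#17 0x97→b18/s2 VC-HIT; vc=[34,53,31,23,10]
#18 0x54→b10/s2 VC-HIT; vc=[34,53,31,23,18]

SEQ = [MISS, L1-HIT, L1-HIT, MISS, L1-HIT, MISS, MISS, MISS, L1-HIT, L1-HIT, MISS, L1-HIT, L1-HIT, MISS, MISS, VC-HIT, MISS, VC-HIT, VC-HIT]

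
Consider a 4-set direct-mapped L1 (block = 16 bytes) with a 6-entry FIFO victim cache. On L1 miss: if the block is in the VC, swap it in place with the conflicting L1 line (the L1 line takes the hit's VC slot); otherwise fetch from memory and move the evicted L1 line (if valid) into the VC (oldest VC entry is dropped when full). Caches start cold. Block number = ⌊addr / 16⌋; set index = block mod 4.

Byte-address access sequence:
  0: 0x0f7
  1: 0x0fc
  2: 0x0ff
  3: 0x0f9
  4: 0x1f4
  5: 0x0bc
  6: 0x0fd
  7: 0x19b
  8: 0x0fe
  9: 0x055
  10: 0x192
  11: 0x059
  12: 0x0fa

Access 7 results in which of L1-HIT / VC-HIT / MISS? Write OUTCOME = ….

0: 0xf7 (blk 15, set 3) → MISS  vc=[]
1: 0xfc (blk 15, set 3) → L1-HIT  vc=[]
2: 0xff (blk 15, set 3) → L1-HIT  vc=[]
3: 0xf9 (blk 15, set 3) → L1-HIT  vc=[]
4: 0x1f4 (blk 31, set 3) → MISS  vc=[15]
5: 0xbc (blk 11, set 3) → MISS  vc=[15, 31]
6: 0xfd (blk 15, set 3) → VC-HIT  vc=[11, 31]
7: 0x19b (blk 25, set 1) → MISS  vc=[11, 31]
8: 0xfe (blk 15, set 3) → L1-HIT  vc=[11, 31]
9: 0x55 (blk 5, set 1) → MISS  vc=[11, 31, 25]
10: 0x192 (blk 25, set 1) → VC-HIT  vc=[11, 31, 5]
11: 0x59 (blk 5, set 1) → VC-HIT  vc=[11, 31, 25]
12: 0xfa (blk 15, set 3) → L1-HIT  vc=[11, 31, 25]

OUTCOME = MISS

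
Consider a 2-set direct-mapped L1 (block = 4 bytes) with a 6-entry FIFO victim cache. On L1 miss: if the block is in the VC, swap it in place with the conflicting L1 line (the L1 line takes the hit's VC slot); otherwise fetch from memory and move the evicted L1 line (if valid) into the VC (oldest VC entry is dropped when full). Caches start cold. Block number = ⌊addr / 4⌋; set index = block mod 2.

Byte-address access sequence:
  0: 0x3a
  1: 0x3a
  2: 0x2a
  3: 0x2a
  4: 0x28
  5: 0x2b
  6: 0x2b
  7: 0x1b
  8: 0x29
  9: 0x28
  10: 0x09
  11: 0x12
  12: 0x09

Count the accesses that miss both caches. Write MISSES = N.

0: 0x3a (blk 14, set 0) → MISS  vc=[]
1: 0x3a (blk 14, set 0) → L1-HIT  vc=[]
2: 0x2a (blk 10, set 0) → MISS  vc=[14]
3: 0x2a (blk 10, set 0) → L1-HIT  vc=[14]
4: 0x28 (blk 10, set 0) → L1-HIT  vc=[14]
5: 0x2b (blk 10, set 0) → L1-HIT  vc=[14]
6: 0x2b (blk 10, set 0) → L1-HIT  vc=[14]
7: 0x1b (blk 6, set 0) → MISS  vc=[14, 10]
8: 0x29 (blk 10, set 0) → VC-HIT  vc=[14, 6]
9: 0x28 (blk 10, set 0) → L1-HIT  vc=[14, 6]
10: 0x9 (blk 2, set 0) → MISS  vc=[14, 6, 10]
11: 0x12 (blk 4, set 0) → MISS  vc=[14, 6, 10, 2]
12: 0x9 (blk 2, set 0) → VC-HIT  vc=[14, 6, 10, 4]

MISSES = 5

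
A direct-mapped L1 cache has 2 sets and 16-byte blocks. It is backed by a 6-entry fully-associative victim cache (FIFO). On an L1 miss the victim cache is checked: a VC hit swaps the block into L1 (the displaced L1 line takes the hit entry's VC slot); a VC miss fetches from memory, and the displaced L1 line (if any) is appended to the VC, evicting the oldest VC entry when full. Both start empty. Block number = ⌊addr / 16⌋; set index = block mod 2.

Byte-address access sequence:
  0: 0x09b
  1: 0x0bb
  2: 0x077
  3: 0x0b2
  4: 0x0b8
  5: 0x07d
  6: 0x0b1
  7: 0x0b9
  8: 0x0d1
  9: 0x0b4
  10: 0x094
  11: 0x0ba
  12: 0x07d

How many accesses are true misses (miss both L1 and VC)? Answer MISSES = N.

0: 0x9b (blk 9, set 1) → MISS  vc=[]
1: 0xbb (blk 11, set 1) → MISS  vc=[9]
2: 0x77 (blk 7, set 1) → MISS  vc=[9, 11]
3: 0xb2 (blk 11, set 1) → VC-HIT  vc=[9, 7]
4: 0xb8 (blk 11, set 1) → L1-HIT  vc=[9, 7]
5: 0x7d (blk 7, set 1) → VC-HIT  vc=[9, 11]
6: 0xb1 (blk 11, set 1) → VC-HIT  vc=[9, 7]
7: 0xb9 (blk 11, set 1) → L1-HIT  vc=[9, 7]
8: 0xd1 (blk 13, set 1) → MISS  vc=[9, 7, 11]
9: 0xb4 (blk 11, set 1) → VC-HIT  vc=[9, 7, 13]
10: 0x94 (blk 9, set 1) → VC-HIT  vc=[11, 7, 13]
11: 0xba (blk 11, set 1) → VC-HIT  vc=[9, 7, 13]
12: 0x7d (blk 7, set 1) → VC-HIT  vc=[9, 11, 13]

MISSES = 4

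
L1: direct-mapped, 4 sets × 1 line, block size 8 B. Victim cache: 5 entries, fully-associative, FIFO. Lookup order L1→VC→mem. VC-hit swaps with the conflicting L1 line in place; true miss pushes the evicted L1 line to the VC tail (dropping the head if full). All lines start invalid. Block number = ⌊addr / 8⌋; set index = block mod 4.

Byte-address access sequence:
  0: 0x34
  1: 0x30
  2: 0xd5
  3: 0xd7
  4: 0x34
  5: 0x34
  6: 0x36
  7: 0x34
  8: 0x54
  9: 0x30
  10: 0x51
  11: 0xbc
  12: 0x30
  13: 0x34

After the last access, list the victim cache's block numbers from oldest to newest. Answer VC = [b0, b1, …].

0: 0x34 (blk 6, set 2) → MISS  vc=[]
1: 0x30 (blk 6, set 2) → L1-HIT  vc=[]
2: 0xd5 (blk 26, set 2) → MISS  vc=[6]
3: 0xd7 (blk 26, set 2) → L1-HIT  vc=[6]
4: 0x34 (blk 6, set 2) → VC-HIT  vc=[26]
5: 0x34 (blk 6, set 2) → L1-HIT  vc=[26]
6: 0x36 (blk 6, set 2) → L1-HIT  vc=[26]
7: 0x34 (blk 6, set 2) → L1-HIT  vc=[26]
8: 0x54 (blk 10, set 2) → MISS  vc=[26, 6]
9: 0x30 (blk 6, set 2) → VC-HIT  vc=[26, 10]
10: 0x51 (blk 10, set 2) → VC-HIT  vc=[26, 6]
11: 0xbc (blk 23, set 3) → MISS  vc=[26, 6]
12: 0x30 (blk 6, set 2) → VC-HIT  vc=[26, 10]
13: 0x34 (blk 6, set 2) → L1-HIT  vc=[26, 10]

VC = [26, 10]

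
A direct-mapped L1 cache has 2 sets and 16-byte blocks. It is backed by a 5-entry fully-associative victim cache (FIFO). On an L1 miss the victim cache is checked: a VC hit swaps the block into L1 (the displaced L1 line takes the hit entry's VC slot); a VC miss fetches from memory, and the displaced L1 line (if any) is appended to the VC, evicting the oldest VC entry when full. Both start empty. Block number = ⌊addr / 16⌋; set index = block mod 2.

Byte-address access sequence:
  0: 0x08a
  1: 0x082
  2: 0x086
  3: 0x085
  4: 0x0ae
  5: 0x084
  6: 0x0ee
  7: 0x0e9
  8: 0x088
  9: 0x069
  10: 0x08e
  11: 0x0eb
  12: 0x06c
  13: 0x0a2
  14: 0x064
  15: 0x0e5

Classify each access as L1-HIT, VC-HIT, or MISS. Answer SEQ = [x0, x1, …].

SEQ = [MISS, L1-HIT, L1-HIT, L1-HIT, MISS, VC-HIT, MISS, L1-HIT, VC-HIT, MISS, VC-HIT, VC-HIT, VC-HIT, VC-HIT, VC-HIT, VC-HIT]

  [0] addr=0x8a blk=8 s=0: MISS | VC []
  [1] addr=0x82 blk=8 s=0: L1-HIT | VC []
  [2] addr=0x86 blk=8 s=0: L1-HIT | VC []
  [3] addr=0x85 blk=8 s=0: L1-HIT | VC []
  [4] addr=0xae blk=10 s=0: MISS | VC [8]
  [5] addr=0x84 blk=8 s=0: VC-HIT | VC [10]
  [6] addr=0xee blk=14 s=0: MISS | VC [10, 8]
  [7] addr=0xe9 blk=14 s=0: L1-HIT | VC [10, 8]
  [8] addr=0x88 blk=8 s=0: VC-HIT | VC [10, 14]
  [9] addr=0x69 blk=6 s=0: MISS | VC [10, 14, 8]
  [10] addr=0x8e blk=8 s=0: VC-HIT | VC [10, 14, 6]
  [11] addr=0xeb blk=14 s=0: VC-HIT | VC [10, 8, 6]
  [12] addr=0x6c blk=6 s=0: VC-HIT | VC [10, 8, 14]
  [13] addr=0xa2 blk=10 s=0: VC-HIT | VC [6, 8, 14]
  [14] addr=0x64 blk=6 s=0: VC-HIT | VC [10, 8, 14]
  [15] addr=0xe5 blk=14 s=0: VC-HIT | VC [10, 8, 6]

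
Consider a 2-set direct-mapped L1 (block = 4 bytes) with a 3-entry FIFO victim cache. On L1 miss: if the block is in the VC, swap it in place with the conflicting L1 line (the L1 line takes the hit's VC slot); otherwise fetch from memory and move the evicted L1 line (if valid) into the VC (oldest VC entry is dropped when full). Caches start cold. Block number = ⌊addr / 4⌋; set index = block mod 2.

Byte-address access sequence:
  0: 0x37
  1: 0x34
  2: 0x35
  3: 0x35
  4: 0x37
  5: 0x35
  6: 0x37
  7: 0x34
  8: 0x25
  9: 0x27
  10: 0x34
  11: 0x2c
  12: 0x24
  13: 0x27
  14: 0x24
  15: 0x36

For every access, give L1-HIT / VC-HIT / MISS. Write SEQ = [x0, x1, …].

#0 0x37→b13/s1 MISS; vc=[]
#1 0x34→b13/s1 L1-HIT; vc=[]
#2 0x35→b13/s1 L1-HIT; vc=[]
#3 0x35→b13/s1 L1-HIT; vc=[]
#4 0x37→b13/s1 L1-HIT; vc=[]
#5 0x35→b13/s1 L1-HIT; vc=[]
#6 0x37→b13/s1 L1-HIT; vc=[]
#7 0x34→b13/s1 L1-HIT; vc=[]
#8 0x25→b9/s1 MISS; vc=[13]
#9 0x27→b9/s1 L1-HIT; vc=[13]
#10 0x34→b13/s1 VC-HIT; vc=[9]
#11 0x2c→b11/s1 MISS; vc=[9,13]
#12 0x24→b9/s1 VC-HIT; vc=[11,13]
#13 0x27→b9/s1 L1-HIT; vc=[11,13]
#14 0x24→b9/s1 L1-HIT; vc=[11,13]
#15 0x36→b13/s1 VC-HIT; vc=[11,9]

SEQ = [MISS, L1-HIT, L1-HIT, L1-HIT, L1-HIT, L1-HIT, L1-HIT, L1-HIT, MISS, L1-HIT, VC-HIT, MISS, VC-HIT, L1-HIT, L1-HIT, VC-HIT]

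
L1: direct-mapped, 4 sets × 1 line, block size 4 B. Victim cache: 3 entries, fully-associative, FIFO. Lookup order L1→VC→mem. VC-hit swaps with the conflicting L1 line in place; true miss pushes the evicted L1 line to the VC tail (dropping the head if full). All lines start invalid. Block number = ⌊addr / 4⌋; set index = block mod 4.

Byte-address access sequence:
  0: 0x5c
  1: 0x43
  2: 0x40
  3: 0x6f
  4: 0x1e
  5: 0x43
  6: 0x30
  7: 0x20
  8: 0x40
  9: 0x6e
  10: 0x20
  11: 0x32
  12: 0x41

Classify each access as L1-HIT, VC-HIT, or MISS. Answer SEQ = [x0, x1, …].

0: 0x5c (blk 23, set 3) → MISS  vc=[]
1: 0x43 (blk 16, set 0) → MISS  vc=[]
2: 0x40 (blk 16, set 0) → L1-HIT  vc=[]
3: 0x6f (blk 27, set 3) → MISS  vc=[23]
4: 0x1e (blk 7, set 3) → MISS  vc=[23, 27]
5: 0x43 (blk 16, set 0) → L1-HIT  vc=[23, 27]
6: 0x30 (blk 12, set 0) → MISS  vc=[23, 27, 16]
7: 0x20 (blk 8, set 0) → MISS  vc=[27, 16, 12]
8: 0x40 (blk 16, set 0) → VC-HIT  vc=[27, 8, 12]
9: 0x6e (blk 27, set 3) → VC-HIT  vc=[7, 8, 12]
10: 0x20 (blk 8, set 0) → VC-HIT  vc=[7, 16, 12]
11: 0x32 (blk 12, set 0) → VC-HIT  vc=[7, 16, 8]
12: 0x41 (blk 16, set 0) → VC-HIT  vc=[7, 12, 8]

SEQ = [MISS, MISS, L1-HIT, MISS, MISS, L1-HIT, MISS, MISS, VC-HIT, VC-HIT, VC-HIT, VC-HIT, VC-HIT]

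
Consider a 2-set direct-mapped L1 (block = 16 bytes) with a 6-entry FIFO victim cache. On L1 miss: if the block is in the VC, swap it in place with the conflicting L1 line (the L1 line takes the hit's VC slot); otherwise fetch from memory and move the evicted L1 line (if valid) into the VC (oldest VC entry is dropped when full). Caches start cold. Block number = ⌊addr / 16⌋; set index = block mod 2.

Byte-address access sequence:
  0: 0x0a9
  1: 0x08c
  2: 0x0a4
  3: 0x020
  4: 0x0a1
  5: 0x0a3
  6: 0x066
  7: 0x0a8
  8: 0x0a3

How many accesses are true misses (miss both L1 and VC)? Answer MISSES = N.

0: 0xa9 (blk 10, set 0) → MISS  vc=[]
1: 0x8c (blk 8, set 0) → MISS  vc=[10]
2: 0xa4 (blk 10, set 0) → VC-HIT  vc=[8]
3: 0x20 (blk 2, set 0) → MISS  vc=[8, 10]
4: 0xa1 (blk 10, set 0) → VC-HIT  vc=[8, 2]
5: 0xa3 (blk 10, set 0) → L1-HIT  vc=[8, 2]
6: 0x66 (blk 6, set 0) → MISS  vc=[8, 2, 10]
7: 0xa8 (blk 10, set 0) → VC-HIT  vc=[8, 2, 6]
8: 0xa3 (blk 10, set 0) → L1-HIT  vc=[8, 2, 6]

MISSES = 4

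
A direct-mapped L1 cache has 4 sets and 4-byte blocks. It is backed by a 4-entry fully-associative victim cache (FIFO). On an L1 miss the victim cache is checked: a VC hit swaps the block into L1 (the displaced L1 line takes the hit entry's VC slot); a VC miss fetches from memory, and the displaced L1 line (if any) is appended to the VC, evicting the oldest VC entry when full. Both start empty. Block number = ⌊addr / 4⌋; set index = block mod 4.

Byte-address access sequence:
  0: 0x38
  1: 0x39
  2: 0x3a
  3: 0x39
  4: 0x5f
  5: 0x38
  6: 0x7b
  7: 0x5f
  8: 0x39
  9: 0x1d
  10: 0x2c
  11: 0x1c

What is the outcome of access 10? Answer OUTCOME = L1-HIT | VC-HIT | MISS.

0: 0x38 (blk 14, set 2) → MISS  vc=[]
1: 0x39 (blk 14, set 2) → L1-HIT  vc=[]
2: 0x3a (blk 14, set 2) → L1-HIT  vc=[]
3: 0x39 (blk 14, set 2) → L1-HIT  vc=[]
4: 0x5f (blk 23, set 3) → MISS  vc=[]
5: 0x38 (blk 14, set 2) → L1-HIT  vc=[]
6: 0x7b (blk 30, set 2) → MISS  vc=[14]
7: 0x5f (blk 23, set 3) → L1-HIT  vc=[14]
8: 0x39 (blk 14, set 2) → VC-HIT  vc=[30]
9: 0x1d (blk 7, set 3) → MISS  vc=[30, 23]
10: 0x2c (blk 11, set 3) → MISS  vc=[30, 23, 7]
11: 0x1c (blk 7, set 3) → VC-HIT  vc=[30, 23, 11]

OUTCOME = MISS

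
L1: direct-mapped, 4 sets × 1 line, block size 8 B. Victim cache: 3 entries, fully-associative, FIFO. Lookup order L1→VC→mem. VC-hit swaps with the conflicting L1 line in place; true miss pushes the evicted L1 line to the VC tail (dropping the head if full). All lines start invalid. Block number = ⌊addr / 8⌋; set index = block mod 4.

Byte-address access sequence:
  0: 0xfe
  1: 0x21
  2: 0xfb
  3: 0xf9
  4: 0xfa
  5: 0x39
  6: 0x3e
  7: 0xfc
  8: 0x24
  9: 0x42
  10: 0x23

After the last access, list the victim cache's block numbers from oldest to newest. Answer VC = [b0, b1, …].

  [0] addr=0xfe blk=31 s=3: MISS | VC []
  [1] addr=0x21 blk=4 s=0: MISS | VC []
  [2] addr=0xfb blk=31 s=3: L1-HIT | VC []
  [3] addr=0xf9 blk=31 s=3: L1-HIT | VC []
  [4] addr=0xfa blk=31 s=3: L1-HIT | VC []
  [5] addr=0x39 blk=7 s=3: MISS | VC [31]
  [6] addr=0x3e blk=7 s=3: L1-HIT | VC [31]
  [7] addr=0xfc blk=31 s=3: VC-HIT | VC [7]
  [8] addr=0x24 blk=4 s=0: L1-HIT | VC [7]
  [9] addr=0x42 blk=8 s=0: MISS | VC [7, 4]
  [10] addr=0x23 blk=4 s=0: VC-HIT | VC [7, 8]

VC = [7, 8]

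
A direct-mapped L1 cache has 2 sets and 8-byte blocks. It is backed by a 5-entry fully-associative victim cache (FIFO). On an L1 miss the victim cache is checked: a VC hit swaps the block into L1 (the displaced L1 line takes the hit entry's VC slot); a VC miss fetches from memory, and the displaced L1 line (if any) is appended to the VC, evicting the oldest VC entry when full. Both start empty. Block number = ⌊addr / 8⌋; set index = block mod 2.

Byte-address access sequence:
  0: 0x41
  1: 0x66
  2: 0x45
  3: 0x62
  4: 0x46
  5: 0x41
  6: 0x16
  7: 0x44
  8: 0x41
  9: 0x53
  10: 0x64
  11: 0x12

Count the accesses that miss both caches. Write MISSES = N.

MISSES = 4

0: 0x41 (blk 8, set 0) → MISS  vc=[]
1: 0x66 (blk 12, set 0) → MISS  vc=[8]
2: 0x45 (blk 8, set 0) → VC-HIT  vc=[12]
3: 0x62 (blk 12, set 0) → VC-HIT  vc=[8]
4: 0x46 (blk 8, set 0) → VC-HIT  vc=[12]
5: 0x41 (blk 8, set 0) → L1-HIT  vc=[12]
6: 0x16 (blk 2, set 0) → MISS  vc=[12, 8]
7: 0x44 (blk 8, set 0) → VC-HIT  vc=[12, 2]
8: 0x41 (blk 8, set 0) → L1-HIT  vc=[12, 2]
9: 0x53 (blk 10, set 0) → MISS  vc=[12, 2, 8]
10: 0x64 (blk 12, set 0) → VC-HIT  vc=[10, 2, 8]
11: 0x12 (blk 2, set 0) → VC-HIT  vc=[10, 12, 8]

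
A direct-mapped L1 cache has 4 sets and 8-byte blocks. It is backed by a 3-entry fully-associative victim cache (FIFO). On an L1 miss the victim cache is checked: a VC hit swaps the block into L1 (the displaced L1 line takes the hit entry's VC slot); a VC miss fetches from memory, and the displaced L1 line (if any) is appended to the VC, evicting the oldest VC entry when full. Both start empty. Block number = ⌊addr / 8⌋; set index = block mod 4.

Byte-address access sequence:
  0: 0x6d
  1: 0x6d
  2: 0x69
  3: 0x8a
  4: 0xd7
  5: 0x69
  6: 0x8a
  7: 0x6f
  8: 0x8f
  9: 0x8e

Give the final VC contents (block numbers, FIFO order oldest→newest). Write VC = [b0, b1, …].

VC = [13]

0: 0x6d (blk 13, set 1) → MISS  vc=[]
1: 0x6d (blk 13, set 1) → L1-HIT  vc=[]
2: 0x69 (blk 13, set 1) → L1-HIT  vc=[]
3: 0x8a (blk 17, set 1) → MISS  vc=[13]
4: 0xd7 (blk 26, set 2) → MISS  vc=[13]
5: 0x69 (blk 13, set 1) → VC-HIT  vc=[17]
6: 0x8a (blk 17, set 1) → VC-HIT  vc=[13]
7: 0x6f (blk 13, set 1) → VC-HIT  vc=[17]
8: 0x8f (blk 17, set 1) → VC-HIT  vc=[13]
9: 0x8e (blk 17, set 1) → L1-HIT  vc=[13]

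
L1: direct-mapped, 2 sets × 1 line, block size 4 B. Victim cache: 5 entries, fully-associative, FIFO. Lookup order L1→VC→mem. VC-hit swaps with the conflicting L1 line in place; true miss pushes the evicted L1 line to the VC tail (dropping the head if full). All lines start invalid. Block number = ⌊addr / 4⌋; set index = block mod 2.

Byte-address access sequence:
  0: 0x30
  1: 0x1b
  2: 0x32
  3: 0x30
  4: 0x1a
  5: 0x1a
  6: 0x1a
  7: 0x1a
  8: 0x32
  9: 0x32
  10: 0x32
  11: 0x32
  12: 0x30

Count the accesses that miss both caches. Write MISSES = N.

MISSES = 2

#0 0x30→b12/s0 MISS; vc=[]
#1 0x1b→b6/s0 MISS; vc=[12]
#2 0x32→b12/s0 VC-HIT; vc=[6]
#3 0x30→b12/s0 L1-HIT; vc=[6]
#4 0x1a→b6/s0 VC-HIT; vc=[12]
#5 0x1a→b6/s0 L1-HIT; vc=[12]
#6 0x1a→b6/s0 L1-HIT; vc=[12]
#7 0x1a→b6/s0 L1-HIT; vc=[12]
#8 0x32→b12/s0 VC-HIT; vc=[6]
#9 0x32→b12/s0 L1-HIT; vc=[6]
#10 0x32→b12/s0 L1-HIT; vc=[6]
#11 0x32→b12/s0 L1-HIT; vc=[6]
#12 0x30→b12/s0 L1-HIT; vc=[6]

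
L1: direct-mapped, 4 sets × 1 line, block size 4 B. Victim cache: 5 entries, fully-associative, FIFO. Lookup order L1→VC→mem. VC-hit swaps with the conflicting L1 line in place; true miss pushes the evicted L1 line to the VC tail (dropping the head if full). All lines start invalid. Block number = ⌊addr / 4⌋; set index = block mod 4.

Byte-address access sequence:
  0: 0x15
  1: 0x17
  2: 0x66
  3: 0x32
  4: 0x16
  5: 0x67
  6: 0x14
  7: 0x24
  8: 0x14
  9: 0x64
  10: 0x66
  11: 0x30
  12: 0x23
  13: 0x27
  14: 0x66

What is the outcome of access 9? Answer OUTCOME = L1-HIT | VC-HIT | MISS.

OUTCOME = VC-HIT

  [0] addr=0x15 blk=5 s=1: MISS | VC []
  [1] addr=0x17 blk=5 s=1: L1-HIT | VC []
  [2] addr=0x66 blk=25 s=1: MISS | VC [5]
  [3] addr=0x32 blk=12 s=0: MISS | VC [5]
  [4] addr=0x16 blk=5 s=1: VC-HIT | VC [25]
  [5] addr=0x67 blk=25 s=1: VC-HIT | VC [5]
  [6] addr=0x14 blk=5 s=1: VC-HIT | VC [25]
  [7] addr=0x24 blk=9 s=1: MISS | VC [25, 5]
  [8] addr=0x14 blk=5 s=1: VC-HIT | VC [25, 9]
  [9] addr=0x64 blk=25 s=1: VC-HIT | VC [5, 9]
  [10] addr=0x66 blk=25 s=1: L1-HIT | VC [5, 9]
  [11] addr=0x30 blk=12 s=0: L1-HIT | VC [5, 9]
  [12] addr=0x23 blk=8 s=0: MISS | VC [5, 9, 12]
  [13] addr=0x27 blk=9 s=1: VC-HIT | VC [5, 25, 12]
  [14] addr=0x66 blk=25 s=1: VC-HIT | VC [5, 9, 12]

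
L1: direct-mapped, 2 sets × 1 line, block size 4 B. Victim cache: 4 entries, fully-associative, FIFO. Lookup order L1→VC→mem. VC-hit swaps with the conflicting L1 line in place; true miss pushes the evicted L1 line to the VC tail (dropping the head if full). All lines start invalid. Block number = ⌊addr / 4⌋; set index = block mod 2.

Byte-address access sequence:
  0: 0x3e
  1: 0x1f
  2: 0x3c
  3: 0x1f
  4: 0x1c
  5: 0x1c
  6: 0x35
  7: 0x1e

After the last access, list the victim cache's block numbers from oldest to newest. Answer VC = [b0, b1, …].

#0 0x3e→b15/s1 MISS; vc=[]
#1 0x1f→b7/s1 MISS; vc=[15]
#2 0x3c→b15/s1 VC-HIT; vc=[7]
#3 0x1f→b7/s1 VC-HIT; vc=[15]
#4 0x1c→b7/s1 L1-HIT; vc=[15]
#5 0x1c→b7/s1 L1-HIT; vc=[15]
#6 0x35→b13/s1 MISS; vc=[15,7]
#7 0x1e→b7/s1 VC-HIT; vc=[15,13]

VC = [15, 13]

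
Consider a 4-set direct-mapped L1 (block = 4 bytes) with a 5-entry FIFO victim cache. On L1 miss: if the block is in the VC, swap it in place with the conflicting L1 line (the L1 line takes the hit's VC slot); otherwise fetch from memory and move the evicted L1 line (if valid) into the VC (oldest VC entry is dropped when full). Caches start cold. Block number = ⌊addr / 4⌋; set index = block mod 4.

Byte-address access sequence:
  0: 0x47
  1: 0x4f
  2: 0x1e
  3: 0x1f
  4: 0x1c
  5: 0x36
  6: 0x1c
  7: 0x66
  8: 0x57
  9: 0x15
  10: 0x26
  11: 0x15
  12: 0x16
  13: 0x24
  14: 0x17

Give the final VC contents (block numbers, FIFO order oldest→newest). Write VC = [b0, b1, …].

0: 0x47 (blk 17, set 1) → MISS  vc=[]
1: 0x4f (blk 19, set 3) → MISS  vc=[]
2: 0x1e (blk 7, set 3) → MISS  vc=[19]
3: 0x1f (blk 7, set 3) → L1-HIT  vc=[19]
4: 0x1c (blk 7, set 3) → L1-HIT  vc=[19]
5: 0x36 (blk 13, set 1) → MISS  vc=[19, 17]
6: 0x1c (blk 7, set 3) → L1-HIT  vc=[19, 17]
7: 0x66 (blk 25, set 1) → MISS  vc=[19, 17, 13]
8: 0x57 (blk 21, set 1) → MISS  vc=[19, 17, 13, 25]
9: 0x15 (blk 5, set 1) → MISS  vc=[19, 17, 13, 25, 21]
10: 0x26 (blk 9, set 1) → MISS  vc=[17, 13, 25, 21, 5]
11: 0x15 (blk 5, set 1) → VC-HIT  vc=[17, 13, 25, 21, 9]
12: 0x16 (blk 5, set 1) → L1-HIT  vc=[17, 13, 25, 21, 9]
13: 0x24 (blk 9, set 1) → VC-HIT  vc=[17, 13, 25, 21, 5]
14: 0x17 (blk 5, set 1) → VC-HIT  vc=[17, 13, 25, 21, 9]

VC = [17, 13, 25, 21, 9]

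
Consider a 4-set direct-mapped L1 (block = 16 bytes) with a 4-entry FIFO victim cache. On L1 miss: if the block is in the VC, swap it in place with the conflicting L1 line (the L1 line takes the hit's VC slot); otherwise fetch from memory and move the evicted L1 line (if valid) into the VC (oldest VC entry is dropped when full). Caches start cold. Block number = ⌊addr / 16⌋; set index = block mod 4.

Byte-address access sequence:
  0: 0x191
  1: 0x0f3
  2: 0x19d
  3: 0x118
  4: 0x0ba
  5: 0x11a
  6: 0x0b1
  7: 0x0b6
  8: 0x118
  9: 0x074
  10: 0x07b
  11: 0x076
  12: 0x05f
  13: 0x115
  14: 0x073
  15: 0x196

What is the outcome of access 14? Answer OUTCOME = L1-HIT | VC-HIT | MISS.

OUTCOME = L1-HIT

#0 0x191→b25/s1 MISS; vc=[]
#1 0xf3→b15/s3 MISS; vc=[]
#2 0x19d→b25/s1 L1-HIT; vc=[]
#3 0x118→b17/s1 MISS; vc=[25]
#4 0xba→b11/s3 MISS; vc=[25,15]
#5 0x11a→b17/s1 L1-HIT; vc=[25,15]
#6 0xb1→b11/s3 L1-HIT; vc=[25,15]
#7 0xb6→b11/s3 L1-HIT; vc=[25,15]
#8 0x118→b17/s1 L1-HIT; vc=[25,15]
#9 0x74→b7/s3 MISS; vc=[25,15,11]
#10 0x7b→b7/s3 L1-HIT; vc=[25,15,11]
#11 0x76→b7/s3 L1-HIT; vc=[25,15,11]
#12 0x5f→b5/s1 MISS; vc=[25,15,11,17]
#13 0x115→b17/s1 VC-HIT; vc=[25,15,11,5]
#14 0x73→b7/s3 L1-HIT; vc=[25,15,11,5]
#15 0x196→b25/s1 VC-HIT; vc=[17,15,11,5]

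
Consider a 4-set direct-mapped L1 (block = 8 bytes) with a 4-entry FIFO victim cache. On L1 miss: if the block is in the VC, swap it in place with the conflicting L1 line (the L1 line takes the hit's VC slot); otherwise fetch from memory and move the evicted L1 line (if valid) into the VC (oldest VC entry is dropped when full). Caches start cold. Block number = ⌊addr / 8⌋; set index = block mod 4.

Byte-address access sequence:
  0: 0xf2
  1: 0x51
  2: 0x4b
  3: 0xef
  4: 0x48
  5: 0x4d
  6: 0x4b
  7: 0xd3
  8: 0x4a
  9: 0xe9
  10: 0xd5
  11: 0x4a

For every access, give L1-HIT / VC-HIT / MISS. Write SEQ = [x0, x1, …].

0: 0xf2 (blk 30, set 2) → MISS  vc=[]
1: 0x51 (blk 10, set 2) → MISS  vc=[30]
2: 0x4b (blk 9, set 1) → MISS  vc=[30]
3: 0xef (blk 29, set 1) → MISS  vc=[30, 9]
4: 0x48 (blk 9, set 1) → VC-HIT  vc=[30, 29]
5: 0x4d (blk 9, set 1) → L1-HIT  vc=[30, 29]
6: 0x4b (blk 9, set 1) → L1-HIT  vc=[30, 29]
7: 0xd3 (blk 26, set 2) → MISS  vc=[30, 29, 10]
8: 0x4a (blk 9, set 1) → L1-HIT  vc=[30, 29, 10]
9: 0xe9 (blk 29, set 1) → VC-HIT  vc=[30, 9, 10]
10: 0xd5 (blk 26, set 2) → L1-HIT  vc=[30, 9, 10]
11: 0x4a (blk 9, set 1) → VC-HIT  vc=[30, 29, 10]

SEQ = [MISS, MISS, MISS, MISS, VC-HIT, L1-HIT, L1-HIT, MISS, L1-HIT, VC-HIT, L1-HIT, VC-HIT]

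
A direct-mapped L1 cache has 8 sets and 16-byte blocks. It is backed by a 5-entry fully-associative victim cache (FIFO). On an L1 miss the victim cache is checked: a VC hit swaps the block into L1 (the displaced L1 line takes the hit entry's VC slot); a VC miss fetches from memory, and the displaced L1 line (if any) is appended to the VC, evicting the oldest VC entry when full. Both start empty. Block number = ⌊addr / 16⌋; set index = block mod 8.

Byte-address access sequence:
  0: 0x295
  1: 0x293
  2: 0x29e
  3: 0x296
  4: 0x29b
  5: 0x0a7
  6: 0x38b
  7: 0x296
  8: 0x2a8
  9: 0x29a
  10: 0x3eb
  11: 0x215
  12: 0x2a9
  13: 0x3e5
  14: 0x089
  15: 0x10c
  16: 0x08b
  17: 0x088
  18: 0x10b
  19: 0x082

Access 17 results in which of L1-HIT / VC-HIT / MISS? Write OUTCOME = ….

0: 0x295 (blk 41, set 1) → MISS  vc=[]
1: 0x293 (blk 41, set 1) → L1-HIT  vc=[]
2: 0x29e (blk 41, set 1) → L1-HIT  vc=[]
3: 0x296 (blk 41, set 1) → L1-HIT  vc=[]
4: 0x29b (blk 41, set 1) → L1-HIT  vc=[]
5: 0xa7 (blk 10, set 2) → MISS  vc=[]
6: 0x38b (blk 56, set 0) → MISS  vc=[]
7: 0x296 (blk 41, set 1) → L1-HIT  vc=[]
8: 0x2a8 (blk 42, set 2) → MISS  vc=[10]
9: 0x29a (blk 41, set 1) → L1-HIT  vc=[10]
10: 0x3eb (blk 62, set 6) → MISS  vc=[10]
11: 0x215 (blk 33, set 1) → MISS  vc=[10, 41]
12: 0x2a9 (blk 42, set 2) → L1-HIT  vc=[10, 41]
13: 0x3e5 (blk 62, set 6) → L1-HIT  vc=[10, 41]
14: 0x89 (blk 8, set 0) → MISS  vc=[10, 41, 56]
15: 0x10c (blk 16, set 0) → MISS  vc=[10, 41, 56, 8]
16: 0x8b (blk 8, set 0) → VC-HIT  vc=[10, 41, 56, 16]
17: 0x88 (blk 8, set 0) → L1-HIT  vc=[10, 41, 56, 16]
18: 0x10b (blk 16, set 0) → VC-HIT  vc=[10, 41, 56, 8]
19: 0x82 (blk 8, set 0) → VC-HIT  vc=[10, 41, 56, 16]

OUTCOME = L1-HIT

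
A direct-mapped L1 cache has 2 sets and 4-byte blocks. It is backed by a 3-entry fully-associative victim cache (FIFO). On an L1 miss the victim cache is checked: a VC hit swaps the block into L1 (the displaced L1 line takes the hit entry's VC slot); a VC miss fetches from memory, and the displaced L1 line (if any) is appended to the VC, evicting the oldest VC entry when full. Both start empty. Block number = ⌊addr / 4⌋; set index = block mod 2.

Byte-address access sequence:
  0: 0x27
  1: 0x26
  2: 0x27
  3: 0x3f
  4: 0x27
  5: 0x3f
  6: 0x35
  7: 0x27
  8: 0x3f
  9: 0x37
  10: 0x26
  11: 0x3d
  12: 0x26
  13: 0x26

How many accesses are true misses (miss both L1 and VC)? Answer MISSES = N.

MISSES = 3

#0 0x27→b9/s1 MISS; vc=[]
#1 0x26→b9/s1 L1-HIT; vc=[]
#2 0x27→b9/s1 L1-HIT; vc=[]
#3 0x3f→b15/s1 MISS; vc=[9]
#4 0x27→b9/s1 VC-HIT; vc=[15]
#5 0x3f→b15/s1 VC-HIT; vc=[9]
#6 0x35→b13/s1 MISS; vc=[9,15]
#7 0x27→b9/s1 VC-HIT; vc=[13,15]
#8 0x3f→b15/s1 VC-HIT; vc=[13,9]
#9 0x37→b13/s1 VC-HIT; vc=[15,9]
#10 0x26→b9/s1 VC-HIT; vc=[15,13]
#11 0x3d→b15/s1 VC-HIT; vc=[9,13]
#12 0x26→b9/s1 VC-HIT; vc=[15,13]
#13 0x26→b9/s1 L1-HIT; vc=[15,13]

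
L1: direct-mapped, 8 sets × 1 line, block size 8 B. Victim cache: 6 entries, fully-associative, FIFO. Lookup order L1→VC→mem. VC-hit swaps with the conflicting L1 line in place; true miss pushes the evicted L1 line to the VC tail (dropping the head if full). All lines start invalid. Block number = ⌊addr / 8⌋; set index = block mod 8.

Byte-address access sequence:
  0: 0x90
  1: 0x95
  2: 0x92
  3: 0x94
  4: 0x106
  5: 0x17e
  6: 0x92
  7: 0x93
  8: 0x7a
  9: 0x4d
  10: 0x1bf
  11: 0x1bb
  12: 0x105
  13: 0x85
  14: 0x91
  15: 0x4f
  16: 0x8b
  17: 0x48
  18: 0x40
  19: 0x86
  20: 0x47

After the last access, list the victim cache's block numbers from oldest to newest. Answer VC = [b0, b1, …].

#0 0x90→b18/s2 MISS; vc=[]
#1 0x95→b18/s2 L1-HIT; vc=[]
#2 0x92→b18/s2 L1-HIT; vc=[]
#3 0x94→b18/s2 L1-HIT; vc=[]
#4 0x106→b32/s0 MISS; vc=[]
#5 0x17e→b47/s7 MISS; vc=[]
#6 0x92→b18/s2 L1-HIT; vc=[]
#7 0x93→b18/s2 L1-HIT; vc=[]
#8 0x7a→b15/s7 MISS; vc=[47]
#9 0x4d→b9/s1 MISS; vc=[47]
#10 0x1bf→b55/s7 MISS; vc=[47,15]
#11 0x1bb→b55/s7 L1-HIT; vc=[47,15]
#12 0x105→b32/s0 L1-HIT; vc=[47,15]
#13 0x85→b16/s0 MISS; vc=[47,15,32]
#14 0x91→b18/s2 L1-HIT; vc=[47,15,32]
#15 0x4f→b9/s1 L1-HIT; vc=[47,15,32]
#16 0x8b→b17/s1 MISS; vc=[47,15,32,9]
#17 0x48→b9/s1 VC-HIT; vc=[47,15,32,17]
#18 0x40→b8/s0 MISS; vc=[47,15,32,17,16]
#19 0x86→b16/s0 VC-HIT; vc=[47,15,32,17,8]
#20 0x47→b8/s0 VC-HIT; vc=[47,15,32,17,16]

VC = [47, 15, 32, 17, 16]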